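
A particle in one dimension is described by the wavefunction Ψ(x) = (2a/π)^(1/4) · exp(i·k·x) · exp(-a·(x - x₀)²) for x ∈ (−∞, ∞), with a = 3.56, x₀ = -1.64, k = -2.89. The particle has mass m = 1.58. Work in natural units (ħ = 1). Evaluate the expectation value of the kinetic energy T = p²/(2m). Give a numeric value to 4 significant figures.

3.770

T = −(ħ²/2m) d²/dx², so ⟨T⟩ = −(ħ²/2m) ∫ Ψ*·Ψ'' dx; with m = 1.58.
Gaussian moments (u = x − x₀): ∫u^(2j)·e^(−2au²) du = (2j−1)!!/(4a)^j · √(π/(2a)), odd powers integrate to 0; here √(π/(2a)) = 0.66426. Derivatives: Ψ′ = (ik − 2au)·Ψ, Ψ″ = ((ik − 2au)² − 2a)·Ψ; the odd-in-u pieces drop out.
⟨T⟩ = 3.7697.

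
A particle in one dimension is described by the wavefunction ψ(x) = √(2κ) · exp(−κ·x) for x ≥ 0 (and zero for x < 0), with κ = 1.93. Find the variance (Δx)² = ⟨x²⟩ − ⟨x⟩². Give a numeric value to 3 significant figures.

Compute ⟨x⟩ and ⟨x²⟩ separately, then (Δx)² = ⟨x²⟩ − ⟨x⟩².
Every integrand reduces to terms xʲ·e^(−2κx) on [0, ∞); use ∫₀^∞ xʲ·e^(−2κx) dx = j!/(2κ)^(j+1).
⟨x⟩ = 0.25907 and ⟨x²⟩ = 0.13423.
(Δx)² = 0.13423 − (0.25907)² = 0.067116.

0.0671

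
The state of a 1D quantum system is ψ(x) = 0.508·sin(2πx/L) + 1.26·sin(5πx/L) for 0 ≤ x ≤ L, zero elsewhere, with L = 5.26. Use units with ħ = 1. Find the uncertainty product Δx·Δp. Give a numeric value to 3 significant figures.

Δx = √(⟨x²⟩−⟨x⟩²), Δp = √(⟨p²⟩−⟨p⟩²).
On 0 ≤ x ≤ L (j ≠ l): ∫sin²(jπx/L) dx = L/2, ∫sin(jπx/L)·sin(lπx/L) dx = 0; diagonal moments ∫x·sin²(jπx/L) dx = L²/4, ∫x²·sin²(jπx/L) dx = L³·(1/6 − 1/(4j²π²)); cross terms ∫x·sin(jπx/L)·sin(lπx/L) dx = 0 for j + l even and −4jlL²/(π²(j² − l²)²) for j + l odd, ∫x²·sin(jπx/L)·sin(lπx/L) dx = (−1)^(j+l)·4jlL³/(π²(j² − l²)²); higher powers the same way via product-to-sum and parts. d²/dx² sin(jπx/L) = −(jπ/L)²·sin(jπx/L); on 0 ≤ x ≤ L, ∫sin²(jπx/L) dx = L/2 and ∫sin(jπx/L)·sin(lπx/L) dx = 0 for j ≠ l, so only diagonal terms survive in ∫|ψ|² and ∫ψ·ψ″; ∫ψ·ψ′ dx = [ψ²/2] between the walls = 0.
Normalization: ∫|ψ|² dx = 4.8541.
⟨x⟩ = 2.5629, ⟨x²⟩ = 8.7726 ⇒ Δx = 1.4846.
⟨p⟩ = 0.0000, ⟨p²⟩ = 7.8706 ⇒ Δp = 2.8055.
Δx·Δp = 4.1649.

4.16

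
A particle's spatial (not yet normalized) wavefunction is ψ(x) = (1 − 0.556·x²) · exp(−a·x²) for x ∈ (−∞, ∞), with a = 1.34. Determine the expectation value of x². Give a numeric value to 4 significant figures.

⟨x²⟩ = ∫ x²·|ψ|² dx / ∫|ψ|² dx (integrals over the domain).
Expand each integrand as polynomial × e^(−2ax²) and use ∫x^(2j)·e^(−2ax²) dx = (2j−1)!!/(4a)^j · √(π/(2a)), odd powers → 0; here √(π/(2a)) = 1.0827.
State is unnormalized: ∫|ψ|² dx = 0.89303, and ∫ψ*·x²·ψ dx = 0.10888, so ⟨x²⟩ = 0.10888 / 0.89303.
⟨x²⟩ = 0.12192.

0.1219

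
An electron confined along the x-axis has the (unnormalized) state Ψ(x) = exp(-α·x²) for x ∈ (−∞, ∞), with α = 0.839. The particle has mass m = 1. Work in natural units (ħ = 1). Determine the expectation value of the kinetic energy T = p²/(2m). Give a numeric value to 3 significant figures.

T = −(ħ²/2m) d²/dx², so ⟨T⟩ = −(ħ²/2m) ∫ Ψ*·Ψ'' dx / ∫|Ψ|² dx; with m = 1.
Gaussian moments: ∫x^(2j)·e^(−2αx²) dx = (2j−1)!!/(4α)^j · √(π/(2α)), odd powers integrate to 0; here √(π/(2α)) = 1.3683. Derivatives: d/dx e^(−αx²) = −2αx·e^(−αx²), d²/dx² e^(−αx²) = (4α²x² − 2α)·e^(−αx²).
State is unnormalized: ∫|Ψ|² dx = 1.3683, and ∫Ψ*·(−ħ²/2m · Ψ'') dx = 0.57400, so ⟨T⟩ = 0.57400 / 1.3683.
⟨T⟩ = 0.41950.

0.420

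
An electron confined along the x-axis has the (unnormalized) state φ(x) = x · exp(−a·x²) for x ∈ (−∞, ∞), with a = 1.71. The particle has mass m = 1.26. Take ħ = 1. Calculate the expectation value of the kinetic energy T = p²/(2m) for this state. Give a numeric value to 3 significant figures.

T = −(ħ²/2m) d²/dx², so ⟨T⟩ = −(ħ²/2m) ∫ φ*·φ'' dx / ∫|φ|² dx; with m = 1.26.
Expand each integrand as polynomial × e^(−2ax²) and use ∫x^(2j)·e^(−2ax²) dx = (2j−1)!!/(4a)^j · √(π/(2a)), odd powers → 0; here √(π/(2a)) = 0.95843. Differentiate with the product rule, d/dx e^(−ax²) = −2ax·e^(−ax²).
State is unnormalized: ∫|φ|² dx = 0.14012, and ∫φ*·(−ħ²/2m · φ'') dx = 0.28525, so ⟨T⟩ = 0.28525 / 0.14012.
⟨T⟩ = 2.0357.

2.04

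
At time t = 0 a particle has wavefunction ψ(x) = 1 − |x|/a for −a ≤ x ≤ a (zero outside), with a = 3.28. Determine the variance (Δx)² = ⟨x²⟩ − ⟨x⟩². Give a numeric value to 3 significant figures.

Compute ⟨x⟩ and ⟨x²⟩ separately, then (Δx)² = ⟨x²⟩ − ⟨x⟩².
ψ is even, so ∫ over [−a, a] = 2∫₀ᵃ with ψ = 1 − x/a there: ∫₀ᵃ (1 − x/a)² dx = a/3, ∫₀ᵃ x²(1 − x/a)² dx = a³/30, ∫₀ᵃ x⁴(1 − x/a)² dx = a⁵/105.
Normalization: ∫|ψ|² dx = 2.1867.
⟨x⟩ = 0.0000 and ⟨x²⟩ = 1.0758.
(Δx)² = 1.0758 − (0.0000)² = 1.0758.

1.08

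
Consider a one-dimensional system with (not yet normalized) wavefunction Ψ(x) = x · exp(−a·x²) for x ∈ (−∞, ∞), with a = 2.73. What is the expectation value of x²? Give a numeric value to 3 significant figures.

0.275

⟨x²⟩ = ∫ x²·|Ψ|² dx / ∫|Ψ|² dx (integrals over the domain).
Expand each integrand as polynomial × e^(−2ax²) and use ∫x^(2j)·e^(−2ax²) dx = (2j−1)!!/(4a)^j · √(π/(2a)), odd powers → 0; here √(π/(2a)) = 0.75854.
State is unnormalized: ∫|Ψ|² dx = 0.069463, and ∫Ψ*·x²·Ψ dx = 0.019083, so ⟨x²⟩ = 0.019083 / 0.069463.
⟨x²⟩ = 0.27473.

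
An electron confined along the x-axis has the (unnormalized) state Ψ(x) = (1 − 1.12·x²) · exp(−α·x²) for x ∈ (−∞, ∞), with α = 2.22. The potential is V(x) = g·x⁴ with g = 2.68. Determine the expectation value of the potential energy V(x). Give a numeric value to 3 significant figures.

⟨V⟩ = ∫ V(x)·|Ψ|² dx / ∫|Ψ|² dx.
Expand each integrand as polynomial × e^(−2αx²) and use ∫x^(2j)·e^(−2αx²) dx = (2j−1)!!/(4α)^j · √(π/(2α)), odd powers → 0; here √(π/(2α)) = 0.84117.
State is unnormalized: ∫|Ψ|² dx = 0.66913, and ∫Ψ*·V(x)·Ψ dx = 0.025345, so ⟨V⟩ = 0.025345 / 0.66913.
⟨V⟩ = 0.037877.

0.0379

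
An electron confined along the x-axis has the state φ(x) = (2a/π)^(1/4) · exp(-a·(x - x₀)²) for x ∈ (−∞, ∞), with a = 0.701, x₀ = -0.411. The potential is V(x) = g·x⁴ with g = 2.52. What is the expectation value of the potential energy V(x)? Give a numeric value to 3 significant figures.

⟨V⟩ = ∫ V(x)·|φ|² dx.
Gaussian moments (u = x − x₀): ∫u^(2j)·e^(−2au²) du = (2j−1)!!/(4a)^j · √(π/(2a)), odd powers integrate to 0; here √(π/(2a)) = 1.4969.
⟨V⟩ = 1.9443.

1.94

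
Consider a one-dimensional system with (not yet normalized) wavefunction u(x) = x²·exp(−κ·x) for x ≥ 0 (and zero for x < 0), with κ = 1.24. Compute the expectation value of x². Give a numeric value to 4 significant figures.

4.878

⟨x²⟩ = ∫ x²·|u|² dx / ∫|u|² dx (integrals over the domain).
Every integrand reduces to terms xʲ·e^(−2κx) on [0, ∞); use ∫₀^∞ xʲ·e^(−2κx) dx = j!/(2κ)^(j+1).
State is unnormalized: ∫|u|² dx = 0.25583, and ∫u*·x²·u dx = 1.2479, so ⟨x²⟩ = 1.2479 / 0.25583.
⟨x²⟩ = 4.8777.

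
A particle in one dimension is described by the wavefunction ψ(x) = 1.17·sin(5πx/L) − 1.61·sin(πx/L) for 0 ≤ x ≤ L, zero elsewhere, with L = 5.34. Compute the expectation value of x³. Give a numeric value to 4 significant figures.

28.81

⟨x³⟩ = ∫ x³·|ψ|² dx / ∫|ψ|² dx (integrals over the domain).
On 0 ≤ x ≤ L (j ≠ l): ∫sin²(jπx/L) dx = L/2, ∫sin(jπx/L)·sin(lπx/L) dx = 0; diagonal moments ∫x·sin²(jπx/L) dx = L²/4, ∫x²·sin²(jπx/L) dx = L³·(1/6 − 1/(4j²π²)); cross terms ∫x·sin(jπx/L)·sin(lπx/L) dx = 0 for j + l even and −4jlL²/(π²(j² − l²)²) for j + l odd, ∫x²·sin(jπx/L)·sin(lπx/L) dx = (−1)^(j+l)·4jlL³/(π²(j² − l²)²); higher powers the same way via product-to-sum and parts.
State is unnormalized: ∫|ψ|² dx = 10.576, and ∫ψ*·x³·ψ dx = 304.66, so ⟨x³⟩ = 304.66 / 10.576.
⟨x³⟩ = 28.807.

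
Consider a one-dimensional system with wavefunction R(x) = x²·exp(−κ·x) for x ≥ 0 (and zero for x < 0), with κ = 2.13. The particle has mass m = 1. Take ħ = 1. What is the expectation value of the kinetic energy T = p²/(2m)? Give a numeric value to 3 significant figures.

T = −(ħ²/2m) d²/dx², so ⟨T⟩ = −(ħ²/2m) ∫ R*·R'' dx / ∫|R|² dx; with m = 1.
Differentiate x²·exp(−κ·x) with the product rule; every integrand then reduces to terms xʲ·e^(−2κx) on [0, ∞), with ∫₀^∞ xʲ·e^(−2κx) dx = j!/(2κ)^(j+1).
State is unnormalized: ∫|R|² dx = 0.017107, and ∫R*·(−ħ²/2m · R'') dx = 0.012935, so ⟨T⟩ = 0.012935 / 0.017107.
⟨T⟩ = 0.75615.

0.756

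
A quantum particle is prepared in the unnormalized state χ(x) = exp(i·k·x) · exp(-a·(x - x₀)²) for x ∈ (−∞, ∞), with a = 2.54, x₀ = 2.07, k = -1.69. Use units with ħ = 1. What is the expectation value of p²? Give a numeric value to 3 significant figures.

p² χ = −ħ² d²χ/dx²; ⟨p²⟩ = −ħ² ∫ χ*·χ'' dx / ∫|χ|² dx.
Gaussian moments (u = x − x₀): ∫u^(2j)·e^(−2au²) du = (2j−1)!!/(4a)^j · √(π/(2a)), odd powers integrate to 0; here √(π/(2a)) = 0.78640. Derivatives: χ′ = (ik − 2au)·χ, χ″ = ((ik − 2au)² − 2a)·χ; the odd-in-u pieces drop out.
State is unnormalized: ∫|χ|² dx = 0.78640, and ∫χ*·(−ħ² χ'') dx = 4.2435, so ⟨p²⟩ = 4.2435 / 0.78640.
⟨p²⟩ = 5.3961.

5.40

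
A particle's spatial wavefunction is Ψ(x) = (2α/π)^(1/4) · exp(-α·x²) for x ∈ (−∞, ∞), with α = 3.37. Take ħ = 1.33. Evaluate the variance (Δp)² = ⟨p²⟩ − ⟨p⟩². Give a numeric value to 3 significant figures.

5.96

Compute ⟨p⟩ and ⟨p²⟩ separately; (Δp)² = ⟨p²⟩ − ⟨p⟩².
Gaussian moments: ∫x^(2j)·e^(−2αx²) dx = (2j−1)!!/(4α)^j · √(π/(2α)), odd powers integrate to 0; here √(π/(2α)) = 0.68272. Derivatives: d/dx e^(−αx²) = −2αx·e^(−αx²), d²/dx² e^(−αx²) = (4α²x² − 2α)·e^(−αx²).
⟨p⟩ = 0.0000 and ⟨p²⟩ = 5.9612.
(Δp)² = 5.9612 − (0.0000)² = 5.9612.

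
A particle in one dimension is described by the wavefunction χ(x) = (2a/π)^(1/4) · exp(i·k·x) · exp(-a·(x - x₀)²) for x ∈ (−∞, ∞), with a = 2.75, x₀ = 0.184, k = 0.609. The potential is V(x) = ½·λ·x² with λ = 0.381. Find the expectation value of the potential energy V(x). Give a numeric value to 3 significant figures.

0.0238

⟨V⟩ = ∫ V(x)·|χ|² dx.
Gaussian moments (u = x − x₀): ∫u^(2j)·e^(−2au²) du = (2j−1)!!/(4a)^j · √(π/(2a)), odd powers integrate to 0; here √(π/(2a)) = 0.75578.
⟨V⟩ = 0.023768.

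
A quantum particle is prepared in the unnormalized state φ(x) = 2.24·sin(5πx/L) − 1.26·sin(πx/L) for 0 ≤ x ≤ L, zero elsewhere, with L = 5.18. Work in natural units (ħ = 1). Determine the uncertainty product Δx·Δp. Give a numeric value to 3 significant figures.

Δx = √(⟨x²⟩−⟨x⟩²), Δp = √(⟨p²⟩−⟨p⟩²).
On 0 ≤ x ≤ L (j ≠ l): ∫sin²(jπx/L) dx = L/2, ∫sin(jπx/L)·sin(lπx/L) dx = 0; diagonal moments ∫x·sin²(jπx/L) dx = L²/4, ∫x²·sin²(jπx/L) dx = L³·(1/6 − 1/(4j²π²)); cross terms ∫x·sin(jπx/L)·sin(lπx/L) dx = 0 for j + l even and −4jlL²/(π²(j² − l²)²) for j + l odd, ∫x²·sin(jπx/L)·sin(lπx/L) dx = (−1)^(j+l)·4jlL³/(π²(j² − l²)²); higher powers the same way via product-to-sum and parts. d²/dx² sin(jπx/L) = −(jπ/L)²·sin(jπx/L); on 0 ≤ x ≤ L, ∫sin²(jπx/L) dx = L/2 and ∫sin(jπx/L)·sin(lπx/L) dx = 0 for j ≠ l, so only diagonal terms survive in ∫|φ|² and ∫φ·φ″; ∫φ·φ′ dx = [φ²/2] between the walls = 0.
Normalization: ∫|φ|² dx = 17.107.
⟨x⟩ = 2.5900, ⟨x²⟩ = 8.4148 ⇒ Δx = 1.3064.
⟨p⟩ = 0.0000, ⟨p²⟩ = 7.0738 ⇒ Δp = 2.6597.
Δx·Δp = 3.4746.

3.47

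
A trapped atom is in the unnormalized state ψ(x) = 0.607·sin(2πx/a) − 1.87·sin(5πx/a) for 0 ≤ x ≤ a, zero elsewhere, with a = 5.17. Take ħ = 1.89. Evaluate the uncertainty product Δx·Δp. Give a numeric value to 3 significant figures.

Δx = √(⟨x²⟩−⟨x⟩²), Δp = √(⟨p²⟩−⟨p⟩²).
On 0 ≤ x ≤ a (j ≠ l): ∫sin²(jπx/a) dx = a/2, ∫sin(jπx/a)·sin(lπx/a) dx = 0; diagonal moments ∫x·sin²(jπx/a) dx = a²/4, ∫x²·sin²(jπx/a) dx = a³·(1/6 − 1/(4j²π²)); cross terms ∫x·sin(jπx/a)·sin(lπx/a) dx = 0 for j + l even and −4jla²/(π²(j² − l²)²) for j + l odd, ∫x²·sin(jπx/a)·sin(lπx/a) dx = (−1)^(j+l)·4jla³/(π²(j² − l²)²); higher powers the same way via product-to-sum and parts. d²/dx² sin(jπx/a) = −(jπ/a)²·sin(jπx/a); on 0 ≤ x ≤ a, ∫sin²(jπx/a) dx = a/2 and ∫sin(jπx/a)·sin(lπx/a) dx = 0 for j ≠ l, so only diagonal terms survive in ∫|ψ|² and ∫ψ·ψ″; ∫ψ·ψ′ dx = [ψ²/2] between the walls = 0.
Normalization: ∫|ψ|² dx = 9.9919.
⟨x⟩ = 2.6408, ⟨x²⟩ = 9.1169 ⇒ Δx = 1.4639.
⟨p⟩ = 0.0000, ⟨p²⟩ = 30.335 ⇒ Δp = 5.5077.
Δx·Δp = 8.0627.

8.06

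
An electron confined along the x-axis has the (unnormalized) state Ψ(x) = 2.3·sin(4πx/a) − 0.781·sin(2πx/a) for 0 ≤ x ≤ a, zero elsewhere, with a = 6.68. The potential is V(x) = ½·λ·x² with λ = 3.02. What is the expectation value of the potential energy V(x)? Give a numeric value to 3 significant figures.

20.3

⟨V⟩ = ∫ V(x)·|Ψ|² dx / ∫|Ψ|² dx.
On 0 ≤ x ≤ a (j ≠ l): ∫sin²(jπx/a) dx = a/2, ∫sin(jπx/a)·sin(lπx/a) dx = 0; diagonal moments ∫x·sin²(jπx/a) dx = a²/4, ∫x²·sin²(jπx/a) dx = a³·(1/6 − 1/(4j²π²)); cross terms ∫x·sin(jπx/a)·sin(lπx/a) dx = 0 for j + l even and −4jla²/(π²(j² − l²)²) for j + l odd, ∫x²·sin(jπx/a)·sin(lπx/a) dx = (−1)^(j+l)·4jla³/(π²(j² − l²)²); higher powers the same way via product-to-sum and parts.
State is unnormalized: ∫|Ψ|² dx = 19.706, and ∫Ψ*·V(x)·Ψ dx = 400.68, so ⟨V⟩ = 400.68 / 19.706.
⟨V⟩ = 20.333.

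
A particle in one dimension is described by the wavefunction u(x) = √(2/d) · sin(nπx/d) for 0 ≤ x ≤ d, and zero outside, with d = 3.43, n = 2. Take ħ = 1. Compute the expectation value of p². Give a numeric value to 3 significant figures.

3.36

p² u = −ħ² d²u/dx²; ⟨p²⟩ = −ħ² ∫ u*·u'' dx.
d/dx sin(nπx/d) = (nπ/d)·cos(nπx/d) and d²/dx² sin(nπx/d) = −(nπ/d)²·sin(nπx/d); on 0 ≤ x ≤ d, ∫sin²(nπx/d) dx = d/2 and ∫sin(nπx/d)·cos(nπx/d) dx = 0.
⟨p²⟩ = 3.3556.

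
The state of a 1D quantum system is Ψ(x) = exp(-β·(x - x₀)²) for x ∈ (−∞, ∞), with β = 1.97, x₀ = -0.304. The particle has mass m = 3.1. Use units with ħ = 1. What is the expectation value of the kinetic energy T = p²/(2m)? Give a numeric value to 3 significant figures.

T = −(ħ²/2m) d²/dx², so ⟨T⟩ = −(ħ²/2m) ∫ Ψ*·Ψ'' dx / ∫|Ψ|² dx; with m = 3.1.
Gaussian moments (u = x − x₀): ∫u^(2j)·e^(−2βu²) du = (2j−1)!!/(4β)^j · √(π/(2β)), odd powers integrate to 0; here √(π/(2β)) = 0.89295. Derivatives: d/dx e^(−βu²) = −2βu·e^(−βu²), d²/dx² e^(−βu²) = (4β²u² − 2β)·e^(−βu²).
State is unnormalized: ∫|Ψ|² dx = 0.89295, and ∫Ψ*·(−ħ²/2m · Ψ'') dx = 0.28373, so ⟨T⟩ = 0.28373 / 0.89295.
⟨T⟩ = 0.31774.

0.318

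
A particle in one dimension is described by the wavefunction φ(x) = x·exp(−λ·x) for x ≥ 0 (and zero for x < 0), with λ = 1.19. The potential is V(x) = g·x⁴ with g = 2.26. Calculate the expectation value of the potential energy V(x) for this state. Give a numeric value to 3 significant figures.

25.4

⟨V⟩ = ∫ V(x)·|φ|² dx / ∫|φ|² dx.
Every integrand reduces to terms xʲ·e^(−2λx) on [0, ∞); use ∫₀^∞ xʲ·e^(−2λx) dx = j!/(2λ)^(j+1).
State is unnormalized: ∫|φ|² dx = 0.14835, and ∫φ*·V(x)·φ dx = 3.7619, so ⟨V⟩ = 3.7619 / 0.14835.
⟨V⟩ = 25.357.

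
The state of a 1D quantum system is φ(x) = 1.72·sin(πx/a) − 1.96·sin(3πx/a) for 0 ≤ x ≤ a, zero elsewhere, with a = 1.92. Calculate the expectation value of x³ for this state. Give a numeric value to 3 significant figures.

1.10

⟨x³⟩ = ∫ x³·|φ|² dx / ∫|φ|² dx (integrals over the domain).
On 0 ≤ x ≤ a (j ≠ l): ∫sin²(jπx/a) dx = a/2, ∫sin(jπx/a)·sin(lπx/a) dx = 0; diagonal moments ∫x·sin²(jπx/a) dx = a²/4, ∫x²·sin²(jπx/a) dx = a³·(1/6 − 1/(4j²π²)); cross terms ∫x·sin(jπx/a)·sin(lπx/a) dx = 0 for j + l even and −4jla²/(π²(j² − l²)²) for j + l odd, ∫x²·sin(jπx/a)·sin(lπx/a) dx = (−1)^(j+l)·4jla³/(π²(j² − l²)²); higher powers the same way via product-to-sum and parts.
State is unnormalized: ∫|φ|² dx = 6.5280, and ∫φ*·x³·φ dx = 7.1921, so ⟨x³⟩ = 7.1921 / 6.5280.
⟨x³⟩ = 1.1017.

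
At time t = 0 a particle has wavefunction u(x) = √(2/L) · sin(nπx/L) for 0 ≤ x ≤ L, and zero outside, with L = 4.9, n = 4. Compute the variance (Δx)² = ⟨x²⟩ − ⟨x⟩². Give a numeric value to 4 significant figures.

Compute ⟨x⟩ and ⟨x²⟩ separately, then (Δx)² = ⟨x²⟩ − ⟨x⟩².
With sin²θ = (1 − cos2θ)/2 on 0 ≤ x ≤ L: ∫sin²(nπx/L) dx = L/2, ∫x·sin²(nπx/L) dx = L²/4, ∫x²·sin²(nπx/L) dx = L³·(1/6 − 1/(4n²π²)); higher powers xᵏ the same way, integrating xᵏ·cos(2nπx/L) by parts.
⟨x⟩ = 2.4500 and ⟨x²⟩ = 7.9273.
(Δx)² = 7.9273 − (2.4500)² = 1.9248.

1.925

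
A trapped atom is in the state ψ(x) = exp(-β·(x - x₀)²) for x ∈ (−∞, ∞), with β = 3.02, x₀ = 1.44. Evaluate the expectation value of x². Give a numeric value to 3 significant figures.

2.16

⟨x²⟩ = ∫ x²·|ψ|² dx / ∫|ψ|² dx (integrals over the domain).
Gaussian moments (u = x − x₀): ∫u^(2j)·e^(−2βu²) du = (2j−1)!!/(4β)^j · √(π/(2β)), odd powers integrate to 0; here √(π/(2β)) = 0.72120.
State is unnormalized: ∫|ψ|² dx = 0.72120, and ∫ψ*·x²·ψ dx = 1.5552, so ⟨x²⟩ = 1.5552 / 0.72120.
⟨x²⟩ = 2.1564.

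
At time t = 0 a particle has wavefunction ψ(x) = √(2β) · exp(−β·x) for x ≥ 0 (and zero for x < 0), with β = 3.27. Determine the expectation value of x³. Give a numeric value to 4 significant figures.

0.02145

⟨x³⟩ = ∫ x³·|ψ|² dx (integrals over the domain).
Every integrand reduces to terms xʲ·e^(−2βx) on [0, ∞); use ∫₀^∞ xʲ·e^(−2βx) dx = j!/(2β)^(j+1).
⟨x³⟩ = 0.021450.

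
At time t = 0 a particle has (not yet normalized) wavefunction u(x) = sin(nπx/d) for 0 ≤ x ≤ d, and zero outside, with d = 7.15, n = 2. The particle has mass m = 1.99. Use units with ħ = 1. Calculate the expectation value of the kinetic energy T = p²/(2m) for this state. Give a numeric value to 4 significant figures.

T = −(ħ²/2m) d²/dx², so ⟨T⟩ = −(ħ²/2m) ∫ u*·u'' dx / ∫|u|² dx; with m = 1.99.
d/dx sin(nπx/d) = (nπ/d)·cos(nπx/d) and d²/dx² sin(nπx/d) = −(nπ/d)²·sin(nπx/d); on 0 ≤ x ≤ d, ∫sin²(nπx/d) dx = d/2 and ∫sin(nπx/d)·cos(nπx/d) dx = 0.
State is unnormalized: ∫|u|² dx = 3.5750, and ∫u*·(−ħ²/2m · u'') dx = 0.69365, so ⟨T⟩ = 0.69365 / 3.5750.
⟨T⟩ = 0.19403.

0.1940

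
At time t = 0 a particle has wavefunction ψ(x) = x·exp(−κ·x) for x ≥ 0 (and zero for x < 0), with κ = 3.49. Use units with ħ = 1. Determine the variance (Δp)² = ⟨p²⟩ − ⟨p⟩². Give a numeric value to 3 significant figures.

12.2

Compute ⟨p⟩ and ⟨p²⟩ separately; (Δp)² = ⟨p²⟩ − ⟨p⟩².
Differentiate x·exp(−κ·x) with the product rule; every integrand then reduces to terms xʲ·e^(−2κx) on [0, ∞), with ∫₀^∞ xʲ·e^(−2κx) dx = j!/(2κ)^(j+1).
Normalization: ∫|ψ|² dx = 0.0058812.
⟨p⟩ = 0.0000 and ⟨p²⟩ = 12.180.
(Δp)² = 12.180 − (0.0000)² = 12.180.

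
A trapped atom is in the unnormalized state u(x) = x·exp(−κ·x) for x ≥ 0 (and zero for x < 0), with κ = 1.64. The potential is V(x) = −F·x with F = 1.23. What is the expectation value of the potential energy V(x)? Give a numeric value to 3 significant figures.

-1.13

⟨V⟩ = ∫ V(x)·|u|² dx / ∫|u|² dx.
Every integrand reduces to terms xʲ·e^(−2κx) on [0, ∞); use ∫₀^∞ xʲ·e^(−2κx) dx = j!/(2κ)^(j+1).
State is unnormalized: ∫|u|² dx = 0.056677, and ∫u*·V(x)·u dx = -0.063762, so ⟨V⟩ = -0.063762 / 0.056677.
⟨V⟩ = -1.1250.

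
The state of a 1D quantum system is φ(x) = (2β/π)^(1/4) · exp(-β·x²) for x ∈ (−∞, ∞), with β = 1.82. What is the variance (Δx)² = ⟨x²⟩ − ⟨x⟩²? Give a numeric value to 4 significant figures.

Compute ⟨x⟩ and ⟨x²⟩ separately, then (Δx)² = ⟨x²⟩ − ⟨x⟩².
Gaussian moments: ∫x^(2j)·e^(−2βx²) dx = (2j−1)!!/(4β)^j · √(π/(2β)), odd powers integrate to 0; here √(π/(2β)) = 0.92902.
⟨x⟩ = 0.0000 and ⟨x²⟩ = 0.13736.
(Δx)² = 0.13736 − (0.0000)² = 0.13736.

0.1374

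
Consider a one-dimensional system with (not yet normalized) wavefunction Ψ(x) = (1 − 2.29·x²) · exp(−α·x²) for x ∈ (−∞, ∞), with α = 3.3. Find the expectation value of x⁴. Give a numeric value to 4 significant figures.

0.007379

⟨x⁴⟩ = ∫ x⁴·|Ψ|² dx / ∫|Ψ|² dx (integrals over the domain).
Expand each integrand as polynomial × e^(−2αx²) and use ∫x^(2j)·e^(−2αx²) dx = (2j−1)!!/(4α)^j · √(π/(2α)), odd powers → 0; here √(π/(2α)) = 0.68993.
State is unnormalized: ∫|Ψ|² dx = 0.51284, and ∫Ψ*·x⁴·Ψ dx = 0.0037840, so ⟨x⁴⟩ = 0.0037840 / 0.51284.
⟨x⁴⟩ = 0.0073785.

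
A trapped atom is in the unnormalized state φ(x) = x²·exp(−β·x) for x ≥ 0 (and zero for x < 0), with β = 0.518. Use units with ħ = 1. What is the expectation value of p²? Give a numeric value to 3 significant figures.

0.0894

p² φ = −ħ² d²φ/dx²; ⟨p²⟩ = −ħ² ∫ φ*·φ'' dx / ∫|φ|² dx.
Differentiate x²·exp(−β·x) with the product rule; every integrand then reduces to terms xʲ·e^(−2βx) on [0, ∞), with ∫₀^∞ xʲ·e^(−2βx) dx = j!/(2β)^(j+1).
State is unnormalized: ∫|φ|² dx = 20.110, and ∫φ*·(−ħ² φ'') dx = 1.7987, so ⟨p²⟩ = 1.7987 / 20.110.
⟨p²⟩ = 0.089441.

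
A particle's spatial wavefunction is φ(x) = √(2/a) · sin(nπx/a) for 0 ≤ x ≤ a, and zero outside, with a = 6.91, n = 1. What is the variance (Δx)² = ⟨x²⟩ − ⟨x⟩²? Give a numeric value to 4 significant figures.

Compute ⟨x⟩ and ⟨x²⟩ separately, then (Δx)² = ⟨x²⟩ − ⟨x⟩².
With sin²θ = (1 − cos2θ)/2 on 0 ≤ x ≤ a: ∫sin²(nπx/a) dx = a/2, ∫x·sin²(nπx/a) dx = a²/4, ∫x²·sin²(nπx/a) dx = a³·(1/6 − 1/(4n²π²)); higher powers xᵏ the same way, integrating xᵏ·cos(2nπx/a) by parts.
⟨x⟩ = 3.4550 and ⟨x²⟩ = 13.497.
(Δx)² = 13.497 − (3.4550)² = 1.5601.

1.560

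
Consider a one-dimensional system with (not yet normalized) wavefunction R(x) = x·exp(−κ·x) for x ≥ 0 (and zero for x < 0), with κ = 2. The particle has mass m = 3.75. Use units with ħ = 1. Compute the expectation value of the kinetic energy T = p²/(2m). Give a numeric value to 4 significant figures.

0.5333

T = −(ħ²/2m) d²/dx², so ⟨T⟩ = −(ħ²/2m) ∫ R*·R'' dx / ∫|R|² dx; with m = 3.75.
Differentiate x·exp(−κ·x) with the product rule; every integrand then reduces to terms xʲ·e^(−2κx) on [0, ∞), with ∫₀^∞ xʲ·e^(−2κx) dx = j!/(2κ)^(j+1).
State is unnormalized: ∫|R|² dx = 0.031250, and ∫R*·(−ħ²/2m · R'') dx = 0.016667, so ⟨T⟩ = 0.016667 / 0.031250.
⟨T⟩ = 0.53333.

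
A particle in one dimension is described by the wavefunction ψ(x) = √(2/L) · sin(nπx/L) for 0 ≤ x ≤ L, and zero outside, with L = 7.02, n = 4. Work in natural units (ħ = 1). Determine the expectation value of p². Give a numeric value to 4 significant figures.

3.204

p² ψ = −ħ² d²ψ/dx²; ⟨p²⟩ = −ħ² ∫ ψ*·ψ'' dx.
d/dx sin(nπx/L) = (nπ/L)·cos(nπx/L) and d²/dx² sin(nπx/L) = −(nπ/L)²·sin(nπx/L); on 0 ≤ x ≤ L, ∫sin²(nπx/L) dx = L/2 and ∫sin(nπx/L)·cos(nπx/L) dx = 0.
⟨p²⟩ = 3.2044.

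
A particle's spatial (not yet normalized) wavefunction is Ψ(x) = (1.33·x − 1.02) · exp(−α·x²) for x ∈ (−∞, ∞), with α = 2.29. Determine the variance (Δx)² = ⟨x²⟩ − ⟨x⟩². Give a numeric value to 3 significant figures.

0.0857

Compute ⟨x⟩ and ⟨x²⟩ separately, then (Δx)² = ⟨x²⟩ − ⟨x⟩².
Expand each integrand as polynomial × e^(−2αx²) and use ∫x^(2j)·e^(−2αx²) dx = (2j−1)!!/(4α)^j · √(π/(2α)), odd powers → 0; here √(π/(2α)) = 0.82821.
Normalization: ∫|Ψ|² dx = 1.0216.
⟨x⟩ = -0.24013 and ⟨x²⟩ = 0.14335.
(Δx)² = 0.14335 − (-0.24013)² = 0.085691.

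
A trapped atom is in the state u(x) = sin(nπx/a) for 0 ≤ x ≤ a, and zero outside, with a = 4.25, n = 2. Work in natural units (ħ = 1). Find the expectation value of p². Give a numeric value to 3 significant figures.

2.19

p² u = −ħ² d²u/dx²; ⟨p²⟩ = −ħ² ∫ u*·u'' dx / ∫|u|² dx.
d/dx sin(nπx/a) = (nπ/a)·cos(nπx/a) and d²/dx² sin(nπx/a) = −(nπ/a)²·sin(nπx/a); on 0 ≤ x ≤ a, ∫sin²(nπx/a) dx = a/2 and ∫sin(nπx/a)·cos(nπx/a) dx = 0.
State is unnormalized: ∫|u|² dx = 2.1250, and ∫u*·(−ħ² u'') dx = 4.6445, so ⟨p²⟩ = 4.6445 / 2.1250.
⟨p²⟩ = 2.1857.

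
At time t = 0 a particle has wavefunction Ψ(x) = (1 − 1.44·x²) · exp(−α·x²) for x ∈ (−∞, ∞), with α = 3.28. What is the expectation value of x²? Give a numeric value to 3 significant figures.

⟨x²⟩ = ∫ x²·|Ψ|² dx / ∫|Ψ|² dx (integrals over the domain).
Expand each integrand as polynomial × e^(−2αx²) and use ∫x^(2j)·e^(−2αx²) dx = (2j−1)!!/(4α)^j · √(π/(2α)), odd powers → 0; here √(π/(2α)) = 0.69203.
State is unnormalized: ∫|Ψ|² dx = 0.56513, and ∫Ψ*·x²·Ψ dx = 0.027542, so ⟨x²⟩ = 0.027542 / 0.56513.
⟨x²⟩ = 0.048736.

0.0487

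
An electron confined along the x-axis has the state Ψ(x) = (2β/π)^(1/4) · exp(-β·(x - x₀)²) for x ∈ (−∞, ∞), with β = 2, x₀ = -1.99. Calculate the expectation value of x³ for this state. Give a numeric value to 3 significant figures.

⟨x³⟩ = ∫ x³·|Ψ|² dx (integrals over the domain).
Gaussian moments (u = x − x₀): ∫u^(2j)·e^(−2βu²) du = (2j−1)!!/(4β)^j · √(π/(2β)), odd powers integrate to 0; here √(π/(2β)) = 0.88623.
⟨x³⟩ = -8.6268.

-8.63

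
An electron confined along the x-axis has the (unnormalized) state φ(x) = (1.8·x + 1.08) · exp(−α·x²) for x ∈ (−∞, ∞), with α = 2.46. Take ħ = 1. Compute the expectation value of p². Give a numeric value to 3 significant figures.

3.54

p² φ = −ħ² d²φ/dx²; ⟨p²⟩ = −ħ² ∫ φ*·φ'' dx / ∫|φ|² dx.
Expand each integrand as polynomial × e^(−2αx²) and use ∫x^(2j)·e^(−2αx²) dx = (2j−1)!!/(4α)^j · √(π/(2α)), odd powers → 0; here √(π/(2α)) = 0.79908. Differentiate with the product rule, d/dx e^(−αx²) = −2αx·e^(−αx²).
State is unnormalized: ∫|φ|² dx = 1.1952, and ∫φ*·(−ħ² φ'') dx = 4.2346, so ⟨p²⟩ = 4.2346 / 1.1952.
⟨p²⟩ = 3.5431.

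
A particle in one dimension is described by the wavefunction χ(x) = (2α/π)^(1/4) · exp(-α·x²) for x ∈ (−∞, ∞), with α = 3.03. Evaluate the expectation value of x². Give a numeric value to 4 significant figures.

0.08251

⟨x²⟩ = ∫ x²·|χ|² dx (integrals over the domain).
Gaussian moments: ∫x^(2j)·e^(−2αx²) dx = (2j−1)!!/(4α)^j · √(π/(2α)), odd powers integrate to 0; here √(π/(2α)) = 0.72001.
⟨x²⟩ = 0.082508.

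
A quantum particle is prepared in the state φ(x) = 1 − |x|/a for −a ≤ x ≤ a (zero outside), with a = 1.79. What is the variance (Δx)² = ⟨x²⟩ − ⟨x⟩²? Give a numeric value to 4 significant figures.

0.3204

Compute ⟨x⟩ and ⟨x²⟩ separately, then (Δx)² = ⟨x²⟩ − ⟨x⟩².
φ is even, so ∫ over [−a, a] = 2∫₀ᵃ with φ = 1 − x/a there: ∫₀ᵃ (1 − x/a)² dx = a/3, ∫₀ᵃ x²(1 − x/a)² dx = a³/30, ∫₀ᵃ x⁴(1 − x/a)² dx = a⁵/105.
Normalization: ∫|φ|² dx = 1.1933.
⟨x⟩ = 0.0000 and ⟨x²⟩ = 0.32041.
(Δx)² = 0.32041 − (0.0000)² = 0.32041.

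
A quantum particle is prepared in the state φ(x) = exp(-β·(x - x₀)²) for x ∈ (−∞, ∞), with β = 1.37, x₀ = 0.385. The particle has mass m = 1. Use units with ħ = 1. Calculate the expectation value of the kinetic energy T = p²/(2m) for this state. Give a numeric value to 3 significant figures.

0.685

T = −(ħ²/2m) d²/dx², so ⟨T⟩ = −(ħ²/2m) ∫ φ*·φ'' dx / ∫|φ|² dx; with m = 1.
Gaussian moments (u = x − x₀): ∫u^(2j)·e^(−2βu²) du = (2j−1)!!/(4β)^j · √(π/(2β)), odd powers integrate to 0; here √(π/(2β)) = 1.0708. Derivatives: d/dx e^(−βu²) = −2βu·e^(−βu²), d²/dx² e^(−βu²) = (4β²u² − 2β)·e^(−βu²).
State is unnormalized: ∫|φ|² dx = 1.0708, and ∫φ*·(−ħ²/2m · φ'') dx = 0.73348, so ⟨T⟩ = 0.73348 / 1.0708.
⟨T⟩ = 0.68500.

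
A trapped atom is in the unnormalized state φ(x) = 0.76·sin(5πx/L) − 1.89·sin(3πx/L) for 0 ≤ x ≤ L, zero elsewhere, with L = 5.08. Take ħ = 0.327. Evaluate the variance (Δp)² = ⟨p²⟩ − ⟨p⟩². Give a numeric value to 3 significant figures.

Compute ⟨p⟩ and ⟨p²⟩ separately; (Δp)² = ⟨p²⟩ − ⟨p⟩².
d²/dx² sin(jπx/L) = −(jπ/L)²·sin(jπx/L); on 0 ≤ x ≤ L, ∫sin²(jπx/L) dx = L/2 and ∫sin(jπx/L)·sin(lπx/L) dx = 0 for j ≠ l, so only diagonal terms survive in ∫|φ|² and ∫φ·φ″; ∫φ·φ′ dx = [φ²/2] between the walls = 0.
Normalization: ∫|φ|² dx = 10.540.
⟨p⟩ = 0.0000 and ⟨p²⟩ = 0.45913.
(Δp)² = 0.45913 − (0.0000)² = 0.45913.

0.459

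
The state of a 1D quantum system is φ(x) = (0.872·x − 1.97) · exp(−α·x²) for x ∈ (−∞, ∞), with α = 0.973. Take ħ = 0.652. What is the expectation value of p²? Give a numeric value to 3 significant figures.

p² φ = −ħ² d²φ/dx²; ⟨p²⟩ = −ħ² ∫ φ*·φ'' dx / ∫|φ|² dx.
Expand each integrand as polynomial × e^(−2αx²) and use ∫x^(2j)·e^(−2αx²) dx = (2j−1)!!/(4α)^j · √(π/(2α)), odd powers → 0; here √(π/(2α)) = 1.2706. Differentiate with the product rule, d/dx e^(−αx²) = −2αx·e^(−αx²).
State is unnormalized: ∫|φ|² dx = 5.1792, and ∫φ*·(−ħ² φ'') dx = 2.3476, so ⟨p²⟩ = 2.3476 / 5.1792.
⟨p²⟩ = 0.45328.

0.453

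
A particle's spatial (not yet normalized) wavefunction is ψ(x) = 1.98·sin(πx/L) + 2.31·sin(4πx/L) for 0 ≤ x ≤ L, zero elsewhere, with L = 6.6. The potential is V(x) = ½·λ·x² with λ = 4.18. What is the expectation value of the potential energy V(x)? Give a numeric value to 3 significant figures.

26.9

⟨V⟩ = ∫ V(x)·|ψ|² dx / ∫|ψ|² dx.
On 0 ≤ x ≤ L (j ≠ l): ∫sin²(jπx/L) dx = L/2, ∫sin(jπx/L)·sin(lπx/L) dx = 0; diagonal moments ∫x·sin²(jπx/L) dx = L²/4, ∫x²·sin²(jπx/L) dx = L³·(1/6 − 1/(4j²π²)); cross terms ∫x·sin(jπx/L)·sin(lπx/L) dx = 0 for j + l even and −4jlL²/(π²(j² − l²)²) for j + l odd, ∫x²·sin(jπx/L)·sin(lπx/L) dx = (−1)^(j+l)·4jlL³/(π²(j² − l²)²); higher powers the same way via product-to-sum and parts.
State is unnormalized: ∫|ψ|² dx = 30.546, and ∫ψ*·V(x)·ψ dx = 822.64, so ⟨V⟩ = 822.64 / 30.546.
⟨V⟩ = 26.931.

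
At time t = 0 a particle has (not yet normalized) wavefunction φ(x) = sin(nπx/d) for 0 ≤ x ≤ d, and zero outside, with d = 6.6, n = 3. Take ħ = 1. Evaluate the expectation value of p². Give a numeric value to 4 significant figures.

2.039

p² φ = −ħ² d²φ/dx²; ⟨p²⟩ = −ħ² ∫ φ*·φ'' dx / ∫|φ|² dx.
d/dx sin(nπx/d) = (nπ/d)·cos(nπx/d) and d²/dx² sin(nπx/d) = −(nπ/d)²·sin(nπx/d); on 0 ≤ x ≤ d, ∫sin²(nπx/d) dx = d/2 and ∫sin(nπx/d)·cos(nπx/d) dx = 0.
State is unnormalized: ∫|φ|² dx = 3.3000, and ∫φ*·(−ħ² φ'') dx = 6.7293, so ⟨p²⟩ = 6.7293 / 3.3000.
⟨p²⟩ = 2.0392.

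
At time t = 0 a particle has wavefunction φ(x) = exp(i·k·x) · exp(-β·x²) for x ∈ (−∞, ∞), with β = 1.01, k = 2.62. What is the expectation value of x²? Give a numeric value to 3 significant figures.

⟨x²⟩ = ∫ x²·|φ|² dx / ∫|φ|² dx (integrals over the domain).
Gaussian moments: ∫x^(2j)·e^(−2βx²) dx = (2j−1)!!/(4β)^j · √(π/(2β)), odd powers integrate to 0; here √(π/(2β)) = 1.2471.
State is unnormalized: ∫|φ|² dx = 1.2471, and ∫φ*·x²·φ dx = 0.30869, so ⟨x²⟩ = 0.30869 / 1.2471.
⟨x²⟩ = 0.24752.

0.248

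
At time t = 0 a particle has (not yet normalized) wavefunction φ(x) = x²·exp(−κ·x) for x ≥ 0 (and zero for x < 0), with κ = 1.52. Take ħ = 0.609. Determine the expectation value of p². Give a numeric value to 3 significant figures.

p² φ = −ħ² d²φ/dx²; ⟨p²⟩ = −ħ² ∫ φ*·φ'' dx / ∫|φ|² dx.
Differentiate x²·exp(−κ·x) with the product rule; every integrand then reduces to terms xʲ·e^(−2κx) on [0, ∞), with ∫₀^∞ xʲ·e^(−2κx) dx = j!/(2κ)^(j+1).
State is unnormalized: ∫|φ|² dx = 0.092436, and ∫φ*·(−ħ² φ'') dx = 0.026402, so ⟨p²⟩ = 0.026402 / 0.092436.
⟨p²⟩ = 0.28563.

0.286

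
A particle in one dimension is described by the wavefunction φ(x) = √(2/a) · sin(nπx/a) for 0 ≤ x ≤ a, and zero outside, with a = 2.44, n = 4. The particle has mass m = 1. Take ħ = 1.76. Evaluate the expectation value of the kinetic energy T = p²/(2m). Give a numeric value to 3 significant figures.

41.1

T = −(ħ²/2m) d²/dx², so ⟨T⟩ = −(ħ²/2m) ∫ φ*·φ'' dx; with m = 1.
d/dx sin(nπx/a) = (nπ/a)·cos(nπx/a) and d²/dx² sin(nπx/a) = −(nπ/a)²·sin(nπx/a); on 0 ≤ x ≤ a, ∫sin²(nπx/a) dx = a/2 and ∫sin(nπx/a)·cos(nπx/a) dx = 0.
⟨T⟩ = 41.080.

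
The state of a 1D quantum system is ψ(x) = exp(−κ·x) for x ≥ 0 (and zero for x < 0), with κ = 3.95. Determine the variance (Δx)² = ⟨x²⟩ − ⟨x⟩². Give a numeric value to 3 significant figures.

0.0160

Compute ⟨x⟩ and ⟨x²⟩ separately, then (Δx)² = ⟨x²⟩ − ⟨x⟩².
Every integrand reduces to terms xʲ·e^(−2κx) on [0, ∞); use ∫₀^∞ xʲ·e^(−2κx) dx = j!/(2κ)^(j+1).
Normalization: ∫|ψ|² dx = 0.12658.
⟨x⟩ = 0.12658 and ⟨x²⟩ = 0.032046.
(Δx)² = 0.032046 − (0.12658)² = 0.016023.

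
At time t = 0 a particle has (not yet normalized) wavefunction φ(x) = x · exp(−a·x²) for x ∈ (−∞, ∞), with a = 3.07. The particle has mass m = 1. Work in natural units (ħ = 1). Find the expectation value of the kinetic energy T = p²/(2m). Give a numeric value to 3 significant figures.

4.61

T = −(ħ²/2m) d²/dx², so ⟨T⟩ = −(ħ²/2m) ∫ φ*·φ'' dx / ∫|φ|² dx; with m = 1.
Expand each integrand as polynomial × e^(−2ax²) and use ∫x^(2j)·e^(−2ax²) dx = (2j−1)!!/(4a)^j · √(π/(2a)), odd powers → 0; here √(π/(2a)) = 0.71530. Differentiate with the product rule, d/dx e^(−ax²) = −2ax·e^(−ax²).
State is unnormalized: ∫|φ|² dx = 0.058250, and ∫φ*·(−ħ²/2m · φ'') dx = 0.26824, so ⟨T⟩ = 0.26824 / 0.058250.
⟨T⟩ = 4.6050.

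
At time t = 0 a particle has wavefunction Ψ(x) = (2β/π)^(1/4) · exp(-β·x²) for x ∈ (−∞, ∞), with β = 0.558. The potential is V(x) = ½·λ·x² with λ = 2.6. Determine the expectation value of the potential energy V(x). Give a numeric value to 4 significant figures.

⟨V⟩ = ∫ V(x)·|Ψ|² dx.
Gaussian moments: ∫x^(2j)·e^(−2βx²) dx = (2j−1)!!/(4β)^j · √(π/(2β)), odd powers integrate to 0; here √(π/(2β)) = 1.6778.
⟨V⟩ = 0.58244.

0.5824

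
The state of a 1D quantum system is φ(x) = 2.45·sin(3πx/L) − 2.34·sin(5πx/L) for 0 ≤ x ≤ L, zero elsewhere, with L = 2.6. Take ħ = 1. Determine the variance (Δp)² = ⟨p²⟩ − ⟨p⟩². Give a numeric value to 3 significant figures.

Compute ⟨p⟩ and ⟨p²⟩ separately; (Δp)² = ⟨p²⟩ − ⟨p⟩².
d²/dx² sin(jπx/L) = −(jπ/L)²·sin(jπx/L); on 0 ≤ x ≤ L, ∫sin²(jπx/L) dx = L/2 and ∫sin(jπx/L)·sin(lπx/L) dx = 0 for j ≠ l, so only diagonal terms survive in ∫|φ|² and ∫φ·φ″; ∫φ·φ′ dx = [φ²/2] between the walls = 0.
Normalization: ∫|φ|² dx = 14.922.
⟨p⟩ = 0.0000 and ⟨p²⟩ = 24.284.
(Δp)² = 24.284 − (0.0000)² = 24.284.

24.3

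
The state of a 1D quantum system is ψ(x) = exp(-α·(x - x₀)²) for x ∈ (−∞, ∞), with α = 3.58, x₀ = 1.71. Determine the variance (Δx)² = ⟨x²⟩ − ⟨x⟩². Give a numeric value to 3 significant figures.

Compute ⟨x⟩ and ⟨x²⟩ separately, then (Δx)² = ⟨x²⟩ − ⟨x⟩².
Gaussian moments (u = x − x₀): ∫u^(2j)·e^(−2αu²) du = (2j−1)!!/(4α)^j · √(π/(2α)), odd powers integrate to 0; here √(π/(2α)) = 0.66240.
Normalization: ∫|ψ|² dx = 0.66240.
⟨x⟩ = 1.7100 and ⟨x²⟩ = 2.9939.
(Δx)² = 2.9939 − (1.7100)² = 0.069832.

0.0698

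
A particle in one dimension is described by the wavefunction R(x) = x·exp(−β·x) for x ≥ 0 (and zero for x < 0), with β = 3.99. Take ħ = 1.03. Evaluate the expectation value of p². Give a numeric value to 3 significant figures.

p² R = −ħ² d²R/dx²; ⟨p²⟩ = −ħ² ∫ R*·R'' dx / ∫|R|² dx.
Differentiate x·exp(−β·x) with the product rule; every integrand then reduces to terms xʲ·e^(−2βx) on [0, ∞), with ∫₀^∞ xʲ·e^(−2βx) dx = j!/(2β)^(j+1).
State is unnormalized: ∫|R|² dx = 0.0039357, and ∫R*·(−ħ² R'') dx = 0.066472, so ⟨p²⟩ = 0.066472 / 0.0039357.
⟨p²⟩ = 16.890.

16.9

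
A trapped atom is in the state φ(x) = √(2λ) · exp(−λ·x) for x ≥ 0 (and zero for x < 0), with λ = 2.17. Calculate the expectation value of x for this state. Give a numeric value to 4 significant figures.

⟨x⟩ = ∫ x·|φ|² dx (integrals over the domain).
Every integrand reduces to terms xʲ·e^(−2λx) on [0, ∞); use ∫₀^∞ xʲ·e^(−2λx) dx = j!/(2λ)^(j+1).
⟨x⟩ = 0.23041.

0.2304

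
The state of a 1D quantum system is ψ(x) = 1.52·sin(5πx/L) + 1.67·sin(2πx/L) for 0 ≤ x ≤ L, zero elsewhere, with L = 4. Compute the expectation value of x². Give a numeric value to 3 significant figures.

⟨x²⟩ = ∫ x²·|ψ|² dx / ∫|ψ|² dx (integrals over the domain).
On 0 ≤ x ≤ L (j ≠ l): ∫sin²(jπx/L) dx = L/2, ∫sin(jπx/L)·sin(lπx/L) dx = 0; diagonal moments ∫x·sin²(jπx/L) dx = L²/4, ∫x²·sin²(jπx/L) dx = L³·(1/6 − 1/(4j²π²)); cross terms ∫x·sin(jπx/L)·sin(lπx/L) dx = 0 for j + l even and −4jlL²/(π²(j² − l²)²) for j + l odd, ∫x²·sin(jπx/L)·sin(lπx/L) dx = (−1)^(j+l)·4jlL³/(π²(j² − l²)²); higher powers the same way via product-to-sum and parts.
State is unnormalized: ∫|ψ|² dx = 10.199, and ∫ψ*·x²·ψ dx = 50.126, so ⟨x²⟩ = 50.126 / 10.199.
⟨x²⟩ = 4.9150.

4.92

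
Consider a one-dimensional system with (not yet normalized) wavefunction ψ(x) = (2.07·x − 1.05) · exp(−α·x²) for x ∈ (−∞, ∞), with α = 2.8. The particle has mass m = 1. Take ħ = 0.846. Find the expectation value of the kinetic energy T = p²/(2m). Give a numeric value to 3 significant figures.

1.52

T = −(ħ²/2m) d²/dx², so ⟨T⟩ = −(ħ²/2m) ∫ ψ*·ψ'' dx / ∫|ψ|² dx; with m = 1.
Expand each integrand as polynomial × e^(−2αx²) and use ∫x^(2j)·e^(−2αx²) dx = (2j−1)!!/(4α)^j · √(π/(2α)), odd powers → 0; here √(π/(2α)) = 0.74900. Differentiate with the product rule, d/dx e^(−αx²) = −2αx·e^(−αx²).
State is unnormalized: ∫|ψ|² dx = 1.1123, and ∫ψ*·(−ħ²/2m · ψ'') dx = 1.6888, so ⟨T⟩ = 1.6888 / 1.1123.
⟨T⟩ = 1.5183.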